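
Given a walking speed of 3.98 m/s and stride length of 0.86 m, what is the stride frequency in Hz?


f = v / stride_length
f = 3.98 / 0.86
f = 4.6279


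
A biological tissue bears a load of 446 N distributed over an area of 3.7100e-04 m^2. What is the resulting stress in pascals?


stress = F / A
stress = 446 / 3.7100e-04
stress = 1.2022e+06


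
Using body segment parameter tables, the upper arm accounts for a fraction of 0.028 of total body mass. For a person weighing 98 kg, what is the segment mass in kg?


m_segment = body_mass * fraction
m_segment = 98 * 0.028
m_segment = 2.7440


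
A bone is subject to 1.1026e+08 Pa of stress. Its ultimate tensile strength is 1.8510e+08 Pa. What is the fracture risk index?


FRI = applied / ultimate
FRI = 1.1026e+08 / 1.8510e+08
FRI = 0.5957


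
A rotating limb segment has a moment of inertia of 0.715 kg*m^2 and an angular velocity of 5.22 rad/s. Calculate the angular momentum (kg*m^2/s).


L = I * omega
L = 0.715 * 5.22
L = 3.7323


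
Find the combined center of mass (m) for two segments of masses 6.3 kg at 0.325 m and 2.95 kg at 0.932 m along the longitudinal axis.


COM = (m1*x1 + m2*x2) / (m1 + m2)
COM = (6.3*0.325 + 2.95*0.932) / (6.3 + 2.95)
Numerator = 4.7969
Denominator = 9.2500
COM = 0.5186


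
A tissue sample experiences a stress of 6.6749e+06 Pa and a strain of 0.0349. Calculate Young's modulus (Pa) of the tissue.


E = stress / strain
E = 6.6749e+06 / 0.0349
E = 1.9126e+08


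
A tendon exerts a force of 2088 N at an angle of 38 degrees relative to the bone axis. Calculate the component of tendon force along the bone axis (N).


F_eff = F_tendon * cos(theta)
theta = 38 deg = 0.6632 rad
cos(theta) = 0.7880
F_eff = 2088 * 0.7880
F_eff = 1645.3665


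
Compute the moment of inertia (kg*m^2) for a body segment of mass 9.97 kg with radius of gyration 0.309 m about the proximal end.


I = m * k^2
I = 9.97 * 0.309^2
k^2 = 0.0955
I = 0.9519


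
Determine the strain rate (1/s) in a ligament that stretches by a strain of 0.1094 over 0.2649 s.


strain_rate = delta_strain / delta_t
strain_rate = 0.1094 / 0.2649
strain_rate = 0.4130


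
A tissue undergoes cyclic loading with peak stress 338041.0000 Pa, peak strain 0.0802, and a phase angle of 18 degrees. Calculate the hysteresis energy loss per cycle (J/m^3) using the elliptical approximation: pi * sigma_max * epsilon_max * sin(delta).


E_loss = pi * sigma_max * epsilon_max * sin(delta)
delta = 18 deg = 0.3142 rad
sin(delta) = 0.3090
E_loss = pi * 338041.0000 * 0.0802 * 0.3090
E_loss = 26319.3999


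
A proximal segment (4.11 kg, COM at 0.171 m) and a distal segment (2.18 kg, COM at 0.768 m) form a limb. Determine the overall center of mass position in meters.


COM = (m1*x1 + m2*x2) / (m1 + m2)
COM = (4.11*0.171 + 2.18*0.768) / (4.11 + 2.18)
Numerator = 2.3771
Denominator = 6.2900
COM = 0.3779


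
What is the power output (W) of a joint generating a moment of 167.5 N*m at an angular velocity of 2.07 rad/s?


P = M * omega
P = 167.5 * 2.07
P = 346.7250


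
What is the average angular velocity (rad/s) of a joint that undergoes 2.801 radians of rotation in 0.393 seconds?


omega = delta_theta / delta_t
omega = 2.801 / 0.393
omega = 7.1272


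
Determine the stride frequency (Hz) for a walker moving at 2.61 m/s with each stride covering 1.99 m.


f = v / stride_length
f = 2.61 / 1.99
f = 1.3116


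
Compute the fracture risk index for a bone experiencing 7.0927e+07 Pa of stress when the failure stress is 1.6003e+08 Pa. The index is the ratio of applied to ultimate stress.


FRI = applied / ultimate
FRI = 7.0927e+07 / 1.6003e+08
FRI = 0.4432


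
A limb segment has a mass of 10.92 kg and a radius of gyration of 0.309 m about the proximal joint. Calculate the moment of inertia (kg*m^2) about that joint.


I = m * k^2
I = 10.92 * 0.309^2
k^2 = 0.0955
I = 1.0427


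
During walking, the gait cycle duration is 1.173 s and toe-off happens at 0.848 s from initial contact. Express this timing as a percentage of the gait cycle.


pct = (event_time / cycle_time) * 100
pct = (0.848 / 1.173) * 100
ratio = 0.7229
pct = 72.2933


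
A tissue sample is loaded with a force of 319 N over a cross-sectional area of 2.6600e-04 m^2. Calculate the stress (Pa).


stress = F / A
stress = 319 / 2.6600e-04
stress = 1.1992e+06


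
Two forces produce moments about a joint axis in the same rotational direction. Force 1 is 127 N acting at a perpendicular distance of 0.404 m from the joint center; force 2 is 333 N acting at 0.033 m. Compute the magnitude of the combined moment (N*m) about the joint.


M = F1 * d1 + F2 * d2
M = 127 * 0.404 + 333 * 0.033
M = 51.3080 + 10.9890
M = 62.2970


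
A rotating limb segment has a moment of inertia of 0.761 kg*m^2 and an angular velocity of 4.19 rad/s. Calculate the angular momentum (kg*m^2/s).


L = I * omega
L = 0.761 * 4.19
L = 3.1886


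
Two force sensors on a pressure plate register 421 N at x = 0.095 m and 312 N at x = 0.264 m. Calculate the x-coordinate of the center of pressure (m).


COP_x = (F1*x1 + F2*x2) / (F1 + F2)
COP_x = (421*0.095 + 312*0.264) / (421 + 312)
Numerator = 122.3630
Denominator = 733
COP_x = 0.1669


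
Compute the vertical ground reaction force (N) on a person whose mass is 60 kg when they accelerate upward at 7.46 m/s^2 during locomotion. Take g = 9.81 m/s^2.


GRF = m * (g + a)
GRF = 60 * (9.81 + 7.46)
GRF = 60 * 17.2700
GRF = 1036.2000


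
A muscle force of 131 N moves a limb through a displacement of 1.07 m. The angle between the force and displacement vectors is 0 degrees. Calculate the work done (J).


W = F * d * cos(theta)
theta = 0 deg = 0.0000 rad
cos(theta) = 1.0000
W = 131 * 1.07 * 1.0000
W = 140.1700


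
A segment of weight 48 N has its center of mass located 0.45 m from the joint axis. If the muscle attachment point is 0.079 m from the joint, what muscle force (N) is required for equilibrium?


F_muscle = W * d_load / d_muscle
F_muscle = 48 * 0.45 / 0.079
Numerator = 21.6000
F_muscle = 273.4177


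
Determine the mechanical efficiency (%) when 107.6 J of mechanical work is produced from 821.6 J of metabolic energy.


eta = (W_mech / E_meta) * 100
eta = (107.6 / 821.6) * 100
ratio = 0.1310
eta = 13.0964


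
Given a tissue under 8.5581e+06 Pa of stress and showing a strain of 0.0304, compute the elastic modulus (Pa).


E = stress / strain
E = 8.5581e+06 / 0.0304
E = 2.8152e+08


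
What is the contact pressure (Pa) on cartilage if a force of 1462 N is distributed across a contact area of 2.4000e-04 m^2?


P = F / A
P = 1462 / 2.4000e-04
P = 6.0917e+06


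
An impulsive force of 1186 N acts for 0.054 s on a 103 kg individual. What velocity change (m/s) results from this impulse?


J = F * dt = 1186 * 0.054 = 64.0440 N*s
delta_v = J / m
delta_v = 64.0440 / 103
delta_v = 0.6218


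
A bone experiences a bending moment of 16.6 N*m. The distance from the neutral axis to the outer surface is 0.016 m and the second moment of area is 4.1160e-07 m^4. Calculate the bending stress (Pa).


sigma = M * c / I
sigma = 16.6 * 0.016 / 4.1160e-07
M * c = 0.2656
sigma = 645286.6861


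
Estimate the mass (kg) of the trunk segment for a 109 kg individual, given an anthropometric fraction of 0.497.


m_segment = body_mass * fraction
m_segment = 109 * 0.497
m_segment = 54.1730


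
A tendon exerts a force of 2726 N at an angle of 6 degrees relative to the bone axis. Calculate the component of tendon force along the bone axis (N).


F_eff = F_tendon * cos(theta)
theta = 6 deg = 0.1047 rad
cos(theta) = 0.9945
F_eff = 2726 * 0.9945
F_eff = 2711.0667


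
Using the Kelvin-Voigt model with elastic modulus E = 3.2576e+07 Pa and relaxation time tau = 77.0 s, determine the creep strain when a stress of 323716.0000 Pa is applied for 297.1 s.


epsilon(t) = (sigma/E) * (1 - exp(-t/tau))
sigma/E = 323716.0000 / 3.2576e+07 = 0.0099
exp(-t/tau) = exp(-297.1 / 77.0) = 0.0211
epsilon = 0.0099 * (1 - 0.0211)
epsilon = 0.0097


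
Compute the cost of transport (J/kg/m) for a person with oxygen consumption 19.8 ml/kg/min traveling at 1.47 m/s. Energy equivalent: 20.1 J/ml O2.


Power per kg = VO2 * 20.1 / 60
Power per kg = 19.8 * 20.1 / 60 = 6.6330 W/kg
Cost = power_per_kg / speed
Cost = 6.6330 / 1.47
Cost = 4.5122


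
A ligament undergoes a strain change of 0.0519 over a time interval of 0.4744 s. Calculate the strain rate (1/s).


strain_rate = delta_strain / delta_t
strain_rate = 0.0519 / 0.4744
strain_rate = 0.1094


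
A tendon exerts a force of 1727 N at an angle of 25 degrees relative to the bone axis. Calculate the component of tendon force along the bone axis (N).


F_eff = F_tendon * cos(theta)
theta = 25 deg = 0.4363 rad
cos(theta) = 0.9063
F_eff = 1727 * 0.9063
F_eff = 1565.1935


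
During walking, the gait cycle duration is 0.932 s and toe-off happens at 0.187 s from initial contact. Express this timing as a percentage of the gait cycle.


pct = (event_time / cycle_time) * 100
pct = (0.187 / 0.932) * 100
ratio = 0.2006
pct = 20.0644


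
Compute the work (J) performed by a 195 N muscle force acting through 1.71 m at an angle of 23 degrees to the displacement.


W = F * d * cos(theta)
theta = 23 deg = 0.4014 rad
cos(theta) = 0.9205
W = 195 * 1.71 * 0.9205
W = 306.9423


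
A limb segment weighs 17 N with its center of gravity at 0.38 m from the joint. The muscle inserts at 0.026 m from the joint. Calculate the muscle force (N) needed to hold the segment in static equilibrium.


F_muscle = W * d_load / d_muscle
F_muscle = 17 * 0.38 / 0.026
Numerator = 6.4600
F_muscle = 248.4615


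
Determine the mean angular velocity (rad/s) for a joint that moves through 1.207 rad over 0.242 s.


omega = delta_theta / delta_t
omega = 1.207 / 0.242
omega = 4.9876


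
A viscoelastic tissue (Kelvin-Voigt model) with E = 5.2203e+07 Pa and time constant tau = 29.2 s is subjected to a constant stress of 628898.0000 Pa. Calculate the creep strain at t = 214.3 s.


epsilon(t) = (sigma/E) * (1 - exp(-t/tau))
sigma/E = 628898.0000 / 5.2203e+07 = 0.0120
exp(-t/tau) = exp(-214.3 / 29.2) = 6.4967e-04
epsilon = 0.0120 * (1 - 6.4967e-04)
epsilon = 0.0120


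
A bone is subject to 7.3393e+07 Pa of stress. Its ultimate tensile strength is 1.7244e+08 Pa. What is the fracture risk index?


FRI = applied / ultimate
FRI = 7.3393e+07 / 1.7244e+08
FRI = 0.4256


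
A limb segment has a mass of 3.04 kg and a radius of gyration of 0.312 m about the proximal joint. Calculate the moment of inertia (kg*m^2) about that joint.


I = m * k^2
I = 3.04 * 0.312^2
k^2 = 0.0973
I = 0.2959


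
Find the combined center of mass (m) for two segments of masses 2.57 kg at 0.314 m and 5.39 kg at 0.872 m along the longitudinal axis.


COM = (m1*x1 + m2*x2) / (m1 + m2)
COM = (2.57*0.314 + 5.39*0.872) / (2.57 + 5.39)
Numerator = 5.5071
Denominator = 7.9600
COM = 0.6918


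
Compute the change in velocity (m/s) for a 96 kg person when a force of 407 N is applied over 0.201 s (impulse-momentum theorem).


J = F * dt = 407 * 0.201 = 81.8070 N*s
delta_v = J / m
delta_v = 81.8070 / 96
delta_v = 0.8522


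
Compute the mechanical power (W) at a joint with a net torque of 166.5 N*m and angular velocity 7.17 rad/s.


P = M * omega
P = 166.5 * 7.17
P = 1193.8050


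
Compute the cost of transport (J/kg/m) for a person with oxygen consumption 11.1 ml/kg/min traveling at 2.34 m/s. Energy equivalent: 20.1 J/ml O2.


Power per kg = VO2 * 20.1 / 60
Power per kg = 11.1 * 20.1 / 60 = 3.7185 W/kg
Cost = power_per_kg / speed
Cost = 3.7185 / 2.34
Cost = 1.5891


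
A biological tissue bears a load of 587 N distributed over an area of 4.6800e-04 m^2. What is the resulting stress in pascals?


stress = F / A
stress = 587 / 4.6800e-04
stress = 1.2543e+06


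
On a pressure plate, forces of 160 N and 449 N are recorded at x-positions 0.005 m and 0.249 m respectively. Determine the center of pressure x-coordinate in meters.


COP_x = (F1*x1 + F2*x2) / (F1 + F2)
COP_x = (160*0.005 + 449*0.249) / (160 + 449)
Numerator = 112.6010
Denominator = 609
COP_x = 0.1849


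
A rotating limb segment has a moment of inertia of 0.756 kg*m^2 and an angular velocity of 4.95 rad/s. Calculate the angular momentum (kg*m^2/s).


L = I * omega
L = 0.756 * 4.95
L = 3.7422


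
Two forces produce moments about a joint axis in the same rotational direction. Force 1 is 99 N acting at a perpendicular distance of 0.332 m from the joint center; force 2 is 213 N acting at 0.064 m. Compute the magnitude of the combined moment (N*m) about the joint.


M = F1 * d1 + F2 * d2
M = 99 * 0.332 + 213 * 0.064
M = 32.8680 + 13.6320
M = 46.5000


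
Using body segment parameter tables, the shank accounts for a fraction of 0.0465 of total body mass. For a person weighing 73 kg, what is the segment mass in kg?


m_segment = body_mass * fraction
m_segment = 73 * 0.0465
m_segment = 3.3945


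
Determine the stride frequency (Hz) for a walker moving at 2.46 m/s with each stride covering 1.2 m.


f = v / stride_length
f = 2.46 / 1.2
f = 2.0500


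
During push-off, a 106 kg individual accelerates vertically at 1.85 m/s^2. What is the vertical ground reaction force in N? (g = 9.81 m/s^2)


GRF = m * (g + a)
GRF = 106 * (9.81 + 1.85)
GRF = 106 * 11.6600
GRF = 1235.9600


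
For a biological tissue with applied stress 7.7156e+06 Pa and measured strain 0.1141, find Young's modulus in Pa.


E = stress / strain
E = 7.7156e+06 / 0.1141
E = 6.7621e+07


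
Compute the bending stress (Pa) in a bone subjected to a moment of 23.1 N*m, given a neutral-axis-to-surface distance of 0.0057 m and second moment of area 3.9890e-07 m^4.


sigma = M * c / I
sigma = 23.1 * 0.0057 / 3.9890e-07
M * c = 0.1317
sigma = 330082.7275


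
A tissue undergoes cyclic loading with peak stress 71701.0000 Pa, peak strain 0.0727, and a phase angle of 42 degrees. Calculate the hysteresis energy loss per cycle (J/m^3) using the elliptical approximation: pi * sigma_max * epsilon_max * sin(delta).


E_loss = pi * sigma_max * epsilon_max * sin(delta)
delta = 42 deg = 0.7330 rad
sin(delta) = 0.6691
E_loss = pi * 71701.0000 * 0.0727 * 0.6691
E_loss = 10957.7249


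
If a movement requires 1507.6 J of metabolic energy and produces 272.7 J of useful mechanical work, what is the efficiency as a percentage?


eta = (W_mech / E_meta) * 100
eta = (272.7 / 1507.6) * 100
ratio = 0.1809
eta = 18.0884


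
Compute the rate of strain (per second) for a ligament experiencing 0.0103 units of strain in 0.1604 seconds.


strain_rate = delta_strain / delta_t
strain_rate = 0.0103 / 0.1604
strain_rate = 0.0642


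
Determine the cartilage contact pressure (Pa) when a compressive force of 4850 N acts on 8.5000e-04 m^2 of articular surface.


P = F / A
P = 4850 / 8.5000e-04
P = 5.7059e+06


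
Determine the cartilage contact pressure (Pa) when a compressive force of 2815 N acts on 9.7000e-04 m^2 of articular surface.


P = F / A
P = 2815 / 9.7000e-04
P = 2.9021e+06


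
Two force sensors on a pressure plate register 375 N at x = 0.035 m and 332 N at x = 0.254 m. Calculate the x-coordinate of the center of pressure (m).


COP_x = (F1*x1 + F2*x2) / (F1 + F2)
COP_x = (375*0.035 + 332*0.254) / (375 + 332)
Numerator = 97.4530
Denominator = 707
COP_x = 0.1378


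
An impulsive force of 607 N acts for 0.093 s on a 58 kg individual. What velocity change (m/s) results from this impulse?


J = F * dt = 607 * 0.093 = 56.4510 N*s
delta_v = J / m
delta_v = 56.4510 / 58
delta_v = 0.9733


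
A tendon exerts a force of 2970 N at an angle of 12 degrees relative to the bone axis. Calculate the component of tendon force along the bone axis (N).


F_eff = F_tendon * cos(theta)
theta = 12 deg = 0.2094 rad
cos(theta) = 0.9781
F_eff = 2970 * 0.9781
F_eff = 2905.0984


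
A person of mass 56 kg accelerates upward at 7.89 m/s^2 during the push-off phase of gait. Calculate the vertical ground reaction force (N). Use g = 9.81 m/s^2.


GRF = m * (g + a)
GRF = 56 * (9.81 + 7.89)
GRF = 56 * 17.7000
GRF = 991.2000


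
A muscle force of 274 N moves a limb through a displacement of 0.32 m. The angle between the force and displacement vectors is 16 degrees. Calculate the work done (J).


W = F * d * cos(theta)
theta = 16 deg = 0.2793 rad
cos(theta) = 0.9613
W = 274 * 0.32 * 0.9613
W = 84.2834


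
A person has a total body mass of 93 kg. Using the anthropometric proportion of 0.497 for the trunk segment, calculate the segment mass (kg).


m_segment = body_mass * fraction
m_segment = 93 * 0.497
m_segment = 46.2210


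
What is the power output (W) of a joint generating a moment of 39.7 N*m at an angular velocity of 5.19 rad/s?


P = M * omega
P = 39.7 * 5.19
P = 206.0430


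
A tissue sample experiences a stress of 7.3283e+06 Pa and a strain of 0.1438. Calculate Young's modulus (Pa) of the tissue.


E = stress / strain
E = 7.3283e+06 / 0.1438
E = 5.0962e+07


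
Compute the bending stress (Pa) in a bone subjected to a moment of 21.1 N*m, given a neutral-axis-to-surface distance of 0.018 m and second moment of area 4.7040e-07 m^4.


sigma = M * c / I
sigma = 21.1 * 0.018 / 4.7040e-07
M * c = 0.3798
sigma = 807397.9592


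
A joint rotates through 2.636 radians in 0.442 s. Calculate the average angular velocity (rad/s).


omega = delta_theta / delta_t
omega = 2.636 / 0.442
omega = 5.9638


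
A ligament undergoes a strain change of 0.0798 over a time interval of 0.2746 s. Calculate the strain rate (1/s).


strain_rate = delta_strain / delta_t
strain_rate = 0.0798 / 0.2746
strain_rate = 0.2906


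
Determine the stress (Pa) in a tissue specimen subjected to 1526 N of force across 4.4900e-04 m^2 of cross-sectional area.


stress = F / A
stress = 1526 / 4.4900e-04
stress = 3.3987e+06


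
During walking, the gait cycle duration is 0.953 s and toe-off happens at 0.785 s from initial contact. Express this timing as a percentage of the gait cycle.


pct = (event_time / cycle_time) * 100
pct = (0.785 / 0.953) * 100
ratio = 0.8237
pct = 82.3715


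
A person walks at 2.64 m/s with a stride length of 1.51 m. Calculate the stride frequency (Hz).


f = v / stride_length
f = 2.64 / 1.51
f = 1.7483


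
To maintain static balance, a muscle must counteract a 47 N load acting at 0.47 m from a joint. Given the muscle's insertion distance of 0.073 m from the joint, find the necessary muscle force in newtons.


F_muscle = W * d_load / d_muscle
F_muscle = 47 * 0.47 / 0.073
Numerator = 22.0900
F_muscle = 302.6027


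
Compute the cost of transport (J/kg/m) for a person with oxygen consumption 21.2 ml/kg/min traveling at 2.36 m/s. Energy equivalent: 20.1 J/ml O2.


Power per kg = VO2 * 20.1 / 60
Power per kg = 21.2 * 20.1 / 60 = 7.1020 W/kg
Cost = power_per_kg / speed
Cost = 7.1020 / 2.36
Cost = 3.0093


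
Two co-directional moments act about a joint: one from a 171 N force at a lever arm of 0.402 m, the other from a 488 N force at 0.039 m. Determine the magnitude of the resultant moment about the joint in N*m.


M = F1 * d1 + F2 * d2
M = 171 * 0.402 + 488 * 0.039
M = 68.7420 + 19.0320
M = 87.7740


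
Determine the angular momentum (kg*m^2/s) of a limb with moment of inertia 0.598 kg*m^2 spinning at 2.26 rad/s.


L = I * omega
L = 0.598 * 2.26
L = 1.3515


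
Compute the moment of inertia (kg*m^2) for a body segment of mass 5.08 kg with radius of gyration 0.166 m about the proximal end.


I = m * k^2
I = 5.08 * 0.166^2
k^2 = 0.0276
I = 0.1400


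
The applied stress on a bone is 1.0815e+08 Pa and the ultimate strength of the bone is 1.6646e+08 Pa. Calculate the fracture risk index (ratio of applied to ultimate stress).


FRI = applied / ultimate
FRI = 1.0815e+08 / 1.6646e+08
FRI = 0.6497


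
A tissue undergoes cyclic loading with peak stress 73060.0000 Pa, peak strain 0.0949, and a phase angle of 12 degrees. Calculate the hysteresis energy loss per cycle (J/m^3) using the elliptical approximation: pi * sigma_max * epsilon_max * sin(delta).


E_loss = pi * sigma_max * epsilon_max * sin(delta)
delta = 12 deg = 0.2094 rad
sin(delta) = 0.2079
E_loss = pi * 73060.0000 * 0.0949 * 0.2079
E_loss = 4528.7116


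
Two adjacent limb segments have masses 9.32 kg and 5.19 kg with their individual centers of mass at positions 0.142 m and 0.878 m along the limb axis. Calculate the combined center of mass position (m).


COM = (m1*x1 + m2*x2) / (m1 + m2)
COM = (9.32*0.142 + 5.19*0.878) / (9.32 + 5.19)
Numerator = 5.8803
Denominator = 14.5100
COM = 0.4053


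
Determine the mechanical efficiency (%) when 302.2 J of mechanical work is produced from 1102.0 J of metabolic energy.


eta = (W_mech / E_meta) * 100
eta = (302.2 / 1102.0) * 100
ratio = 0.2742
eta = 27.4229


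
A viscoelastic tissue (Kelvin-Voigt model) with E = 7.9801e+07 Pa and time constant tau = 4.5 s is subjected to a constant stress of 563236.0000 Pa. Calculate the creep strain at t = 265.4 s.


epsilon(t) = (sigma/E) * (1 - exp(-t/tau))
sigma/E = 563236.0000 / 7.9801e+07 = 0.0071
exp(-t/tau) = exp(-265.4 / 4.5) = 2.4338e-26
epsilon = 0.0071 * (1 - 2.4338e-26)
epsilon = 0.0071


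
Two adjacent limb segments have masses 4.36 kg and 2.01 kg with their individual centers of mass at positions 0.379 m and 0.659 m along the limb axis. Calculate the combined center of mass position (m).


COM = (m1*x1 + m2*x2) / (m1 + m2)
COM = (4.36*0.379 + 2.01*0.659) / (4.36 + 2.01)
Numerator = 2.9770
Denominator = 6.3700
COM = 0.4674


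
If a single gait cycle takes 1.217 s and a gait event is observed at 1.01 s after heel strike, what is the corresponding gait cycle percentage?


pct = (event_time / cycle_time) * 100
pct = (1.01 / 1.217) * 100
ratio = 0.8299
pct = 82.9910


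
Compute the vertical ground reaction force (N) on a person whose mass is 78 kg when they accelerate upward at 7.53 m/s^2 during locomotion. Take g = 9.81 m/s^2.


GRF = m * (g + a)
GRF = 78 * (9.81 + 7.53)
GRF = 78 * 17.3400
GRF = 1352.5200


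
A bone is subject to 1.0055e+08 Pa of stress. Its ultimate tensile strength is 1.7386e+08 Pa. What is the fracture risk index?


FRI = applied / ultimate
FRI = 1.0055e+08 / 1.7386e+08
FRI = 0.5783


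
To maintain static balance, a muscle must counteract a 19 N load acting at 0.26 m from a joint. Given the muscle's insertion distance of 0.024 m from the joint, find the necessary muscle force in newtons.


F_muscle = W * d_load / d_muscle
F_muscle = 19 * 0.26 / 0.024
Numerator = 4.9400
F_muscle = 205.8333


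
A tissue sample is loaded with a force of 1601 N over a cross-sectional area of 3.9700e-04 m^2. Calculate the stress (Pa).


stress = F / A
stress = 1601 / 3.9700e-04
stress = 4.0327e+06


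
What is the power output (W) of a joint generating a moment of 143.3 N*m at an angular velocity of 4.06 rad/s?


P = M * omega
P = 143.3 * 4.06
P = 581.7980


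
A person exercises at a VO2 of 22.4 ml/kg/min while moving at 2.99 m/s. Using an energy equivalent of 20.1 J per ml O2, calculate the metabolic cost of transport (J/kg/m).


Power per kg = VO2 * 20.1 / 60
Power per kg = 22.4 * 20.1 / 60 = 7.5040 W/kg
Cost = power_per_kg / speed
Cost = 7.5040 / 2.99
Cost = 2.5097


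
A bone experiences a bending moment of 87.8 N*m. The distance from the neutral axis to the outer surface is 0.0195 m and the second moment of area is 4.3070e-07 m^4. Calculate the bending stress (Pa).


sigma = M * c / I
sigma = 87.8 * 0.0195 / 4.3070e-07
M * c = 1.7121
sigma = 3.9752e+06


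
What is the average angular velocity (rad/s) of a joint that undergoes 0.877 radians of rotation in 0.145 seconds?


omega = delta_theta / delta_t
omega = 0.877 / 0.145
omega = 6.0483


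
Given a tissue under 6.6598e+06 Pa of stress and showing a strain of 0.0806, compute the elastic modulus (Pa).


E = stress / strain
E = 6.6598e+06 / 0.0806
E = 8.2628e+07


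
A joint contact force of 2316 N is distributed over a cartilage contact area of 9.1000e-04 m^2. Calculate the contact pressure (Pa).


P = F / A
P = 2316 / 9.1000e-04
P = 2.5451e+06


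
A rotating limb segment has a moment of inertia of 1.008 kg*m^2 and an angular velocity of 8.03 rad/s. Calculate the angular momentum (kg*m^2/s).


L = I * omega
L = 1.008 * 8.03
L = 8.0942


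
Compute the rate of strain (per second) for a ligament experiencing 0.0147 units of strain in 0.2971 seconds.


strain_rate = delta_strain / delta_t
strain_rate = 0.0147 / 0.2971
strain_rate = 0.0495


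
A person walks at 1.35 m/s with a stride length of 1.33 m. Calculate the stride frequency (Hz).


f = v / stride_length
f = 1.35 / 1.33
f = 1.0150


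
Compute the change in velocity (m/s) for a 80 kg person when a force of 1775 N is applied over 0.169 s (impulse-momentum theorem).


J = F * dt = 1775 * 0.169 = 299.9750 N*s
delta_v = J / m
delta_v = 299.9750 / 80
delta_v = 3.7497


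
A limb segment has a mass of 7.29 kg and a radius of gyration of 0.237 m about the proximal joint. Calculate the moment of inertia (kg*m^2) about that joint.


I = m * k^2
I = 7.29 * 0.237^2
k^2 = 0.0562
I = 0.4095


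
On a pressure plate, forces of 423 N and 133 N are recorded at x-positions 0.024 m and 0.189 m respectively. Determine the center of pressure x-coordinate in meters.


COP_x = (F1*x1 + F2*x2) / (F1 + F2)
COP_x = (423*0.024 + 133*0.189) / (423 + 133)
Numerator = 35.2890
Denominator = 556
COP_x = 0.0635


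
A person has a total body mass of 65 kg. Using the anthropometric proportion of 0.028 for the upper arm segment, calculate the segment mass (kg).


m_segment = body_mass * fraction
m_segment = 65 * 0.028
m_segment = 1.8200


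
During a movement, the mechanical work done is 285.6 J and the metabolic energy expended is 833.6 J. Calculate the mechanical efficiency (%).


eta = (W_mech / E_meta) * 100
eta = (285.6 / 833.6) * 100
ratio = 0.3426
eta = 34.2610


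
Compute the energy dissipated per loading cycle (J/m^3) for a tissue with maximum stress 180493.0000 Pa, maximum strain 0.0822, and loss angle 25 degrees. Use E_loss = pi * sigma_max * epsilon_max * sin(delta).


E_loss = pi * sigma_max * epsilon_max * sin(delta)
delta = 25 deg = 0.4363 rad
sin(delta) = 0.4226
E_loss = pi * 180493.0000 * 0.0822 * 0.4226
E_loss = 19698.3710


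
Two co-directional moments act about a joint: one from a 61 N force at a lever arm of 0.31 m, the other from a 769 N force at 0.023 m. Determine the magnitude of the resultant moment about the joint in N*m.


M = F1 * d1 + F2 * d2
M = 61 * 0.31 + 769 * 0.023
M = 18.9100 + 17.6870
M = 36.5970


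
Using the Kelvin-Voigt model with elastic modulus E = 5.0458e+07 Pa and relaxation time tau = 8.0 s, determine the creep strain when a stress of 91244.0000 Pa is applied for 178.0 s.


epsilon(t) = (sigma/E) * (1 - exp(-t/tau))
sigma/E = 91244.0000 / 5.0458e+07 = 0.0018
exp(-t/tau) = exp(-178.0 / 8.0) = 2.1724e-10
epsilon = 0.0018 * (1 - 2.1724e-10)
epsilon = 0.0018


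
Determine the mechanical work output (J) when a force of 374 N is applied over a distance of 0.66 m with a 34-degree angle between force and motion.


W = F * d * cos(theta)
theta = 34 deg = 0.5934 rad
cos(theta) = 0.8290
W = 374 * 0.66 * 0.8290
W = 204.6396


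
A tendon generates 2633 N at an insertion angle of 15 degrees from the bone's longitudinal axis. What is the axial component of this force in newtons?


F_eff = F_tendon * cos(theta)
theta = 15 deg = 0.2618 rad
cos(theta) = 0.9659
F_eff = 2633 * 0.9659
F_eff = 2543.2827


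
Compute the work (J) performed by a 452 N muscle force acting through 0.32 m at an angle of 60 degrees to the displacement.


W = F * d * cos(theta)
theta = 60 deg = 1.0472 rad
cos(theta) = 0.5000
W = 452 * 0.32 * 0.5000
W = 72.3200


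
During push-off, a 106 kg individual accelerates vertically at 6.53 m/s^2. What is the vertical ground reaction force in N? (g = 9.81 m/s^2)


GRF = m * (g + a)
GRF = 106 * (9.81 + 6.53)
GRF = 106 * 16.3400
GRF = 1732.0400


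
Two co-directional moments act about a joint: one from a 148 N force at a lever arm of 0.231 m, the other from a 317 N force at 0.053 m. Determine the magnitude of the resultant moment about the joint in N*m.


M = F1 * d1 + F2 * d2
M = 148 * 0.231 + 317 * 0.053
M = 34.1880 + 16.8010
M = 50.9890


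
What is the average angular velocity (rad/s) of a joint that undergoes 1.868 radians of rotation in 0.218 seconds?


omega = delta_theta / delta_t
omega = 1.868 / 0.218
omega = 8.5688


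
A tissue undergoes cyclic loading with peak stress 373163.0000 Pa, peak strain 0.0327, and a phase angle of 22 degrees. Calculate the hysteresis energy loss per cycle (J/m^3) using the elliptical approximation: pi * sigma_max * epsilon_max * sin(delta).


E_loss = pi * sigma_max * epsilon_max * sin(delta)
delta = 22 deg = 0.3840 rad
sin(delta) = 0.3746
E_loss = pi * 373163.0000 * 0.0327 * 0.3746
E_loss = 14360.5680


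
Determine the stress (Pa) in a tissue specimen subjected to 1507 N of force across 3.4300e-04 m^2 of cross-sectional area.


stress = F / A
stress = 1507 / 3.4300e-04
stress = 4.3936e+06


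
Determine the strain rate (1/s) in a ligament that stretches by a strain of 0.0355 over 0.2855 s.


strain_rate = delta_strain / delta_t
strain_rate = 0.0355 / 0.2855
strain_rate = 0.1243


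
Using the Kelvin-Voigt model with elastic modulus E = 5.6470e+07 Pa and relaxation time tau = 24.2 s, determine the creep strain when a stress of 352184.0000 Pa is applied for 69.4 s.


epsilon(t) = (sigma/E) * (1 - exp(-t/tau))
sigma/E = 352184.0000 / 5.6470e+07 = 0.0062
exp(-t/tau) = exp(-69.4 / 24.2) = 0.0568
epsilon = 0.0062 * (1 - 0.0568)
epsilon = 0.0059


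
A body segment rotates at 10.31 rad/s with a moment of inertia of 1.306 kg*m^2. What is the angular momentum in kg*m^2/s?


L = I * omega
L = 1.306 * 10.31
L = 13.4649


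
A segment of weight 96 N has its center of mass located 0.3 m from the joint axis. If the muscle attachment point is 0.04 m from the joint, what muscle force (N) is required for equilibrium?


F_muscle = W * d_load / d_muscle
F_muscle = 96 * 0.3 / 0.04
Numerator = 28.8000
F_muscle = 720.0000


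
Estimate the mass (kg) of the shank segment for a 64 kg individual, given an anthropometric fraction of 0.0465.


m_segment = body_mass * fraction
m_segment = 64 * 0.0465
m_segment = 2.9760


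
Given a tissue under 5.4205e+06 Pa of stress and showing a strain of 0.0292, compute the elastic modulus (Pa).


E = stress / strain
E = 5.4205e+06 / 0.0292
E = 1.8563e+08


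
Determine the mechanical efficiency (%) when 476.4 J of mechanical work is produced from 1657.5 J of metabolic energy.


eta = (W_mech / E_meta) * 100
eta = (476.4 / 1657.5) * 100
ratio = 0.2874
eta = 28.7421


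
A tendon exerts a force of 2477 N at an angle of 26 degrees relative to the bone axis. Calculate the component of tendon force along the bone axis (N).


F_eff = F_tendon * cos(theta)
theta = 26 deg = 0.4538 rad
cos(theta) = 0.8988
F_eff = 2477 * 0.8988
F_eff = 2226.3129


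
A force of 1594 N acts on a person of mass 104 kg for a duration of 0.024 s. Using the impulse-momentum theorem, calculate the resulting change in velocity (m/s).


J = F * dt = 1594 * 0.024 = 38.2560 N*s
delta_v = J / m
delta_v = 38.2560 / 104
delta_v = 0.3678


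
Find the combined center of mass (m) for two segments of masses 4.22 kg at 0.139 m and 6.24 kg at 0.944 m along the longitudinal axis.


COM = (m1*x1 + m2*x2) / (m1 + m2)
COM = (4.22*0.139 + 6.24*0.944) / (4.22 + 6.24)
Numerator = 6.4771
Denominator = 10.4600
COM = 0.6192


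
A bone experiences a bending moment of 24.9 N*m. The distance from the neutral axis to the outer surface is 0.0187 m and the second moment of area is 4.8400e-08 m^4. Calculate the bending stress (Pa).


sigma = M * c / I
sigma = 24.9 * 0.0187 / 4.8400e-08
M * c = 0.4656
sigma = 9.6205e+06


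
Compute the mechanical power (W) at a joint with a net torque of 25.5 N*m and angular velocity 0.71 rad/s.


P = M * omega
P = 25.5 * 0.71
P = 18.1050


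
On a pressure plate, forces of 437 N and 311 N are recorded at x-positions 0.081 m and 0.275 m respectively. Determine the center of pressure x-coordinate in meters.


COP_x = (F1*x1 + F2*x2) / (F1 + F2)
COP_x = (437*0.081 + 311*0.275) / (437 + 311)
Numerator = 120.9220
Denominator = 748
COP_x = 0.1617


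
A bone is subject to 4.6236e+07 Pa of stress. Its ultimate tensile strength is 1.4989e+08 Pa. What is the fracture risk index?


FRI = applied / ultimate
FRI = 4.6236e+07 / 1.4989e+08
FRI = 0.3085


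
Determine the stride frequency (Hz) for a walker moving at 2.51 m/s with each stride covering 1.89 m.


f = v / stride_length
f = 2.51 / 1.89
f = 1.3280


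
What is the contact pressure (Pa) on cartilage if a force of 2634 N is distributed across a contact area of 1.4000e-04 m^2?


P = F / A
P = 2634 / 1.4000e-04
P = 1.8814e+07


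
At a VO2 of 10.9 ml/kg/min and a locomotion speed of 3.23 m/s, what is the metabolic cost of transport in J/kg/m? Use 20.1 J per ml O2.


Power per kg = VO2 * 20.1 / 60
Power per kg = 10.9 * 20.1 / 60 = 3.6515 W/kg
Cost = power_per_kg / speed
Cost = 3.6515 / 3.23
Cost = 1.1305


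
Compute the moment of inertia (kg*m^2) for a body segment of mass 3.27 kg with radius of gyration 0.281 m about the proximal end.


I = m * k^2
I = 3.27 * 0.281^2
k^2 = 0.0790
I = 0.2582


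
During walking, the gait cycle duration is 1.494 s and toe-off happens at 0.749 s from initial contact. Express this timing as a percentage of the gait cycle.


pct = (event_time / cycle_time) * 100
pct = (0.749 / 1.494) * 100
ratio = 0.5013
pct = 50.1339


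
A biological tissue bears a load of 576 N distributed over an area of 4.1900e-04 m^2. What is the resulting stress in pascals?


stress = F / A
stress = 576 / 4.1900e-04
stress = 1.3747e+06


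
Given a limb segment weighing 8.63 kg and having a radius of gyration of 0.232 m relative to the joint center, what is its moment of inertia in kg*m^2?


I = m * k^2
I = 8.63 * 0.232^2
k^2 = 0.0538
I = 0.4645


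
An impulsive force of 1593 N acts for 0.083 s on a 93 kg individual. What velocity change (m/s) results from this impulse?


J = F * dt = 1593 * 0.083 = 132.2190 N*s
delta_v = J / m
delta_v = 132.2190 / 93
delta_v = 1.4217


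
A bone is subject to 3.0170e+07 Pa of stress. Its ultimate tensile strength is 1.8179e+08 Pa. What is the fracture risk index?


FRI = applied / ultimate
FRI = 3.0170e+07 / 1.8179e+08
FRI = 0.1660


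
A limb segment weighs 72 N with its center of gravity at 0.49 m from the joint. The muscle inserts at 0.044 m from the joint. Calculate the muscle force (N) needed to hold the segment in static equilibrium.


F_muscle = W * d_load / d_muscle
F_muscle = 72 * 0.49 / 0.044
Numerator = 35.2800
F_muscle = 801.8182


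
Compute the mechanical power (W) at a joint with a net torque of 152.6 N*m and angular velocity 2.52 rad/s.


P = M * omega
P = 152.6 * 2.52
P = 384.5520


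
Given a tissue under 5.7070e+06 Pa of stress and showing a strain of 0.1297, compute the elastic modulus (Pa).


E = stress / strain
E = 5.7070e+06 / 0.1297
E = 4.4002e+07


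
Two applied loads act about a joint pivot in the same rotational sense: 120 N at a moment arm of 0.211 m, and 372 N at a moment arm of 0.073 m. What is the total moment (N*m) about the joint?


M = F1 * d1 + F2 * d2
M = 120 * 0.211 + 372 * 0.073
M = 25.3200 + 27.1560
M = 52.4760


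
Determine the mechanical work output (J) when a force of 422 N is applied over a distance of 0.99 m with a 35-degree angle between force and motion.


W = F * d * cos(theta)
theta = 35 deg = 0.6109 rad
cos(theta) = 0.8192
W = 422 * 0.99 * 0.8192
W = 342.2253


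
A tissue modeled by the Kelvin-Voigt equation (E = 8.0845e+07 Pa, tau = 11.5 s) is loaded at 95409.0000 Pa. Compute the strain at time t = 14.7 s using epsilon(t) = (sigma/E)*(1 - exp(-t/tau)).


epsilon(t) = (sigma/E) * (1 - exp(-t/tau))
sigma/E = 95409.0000 / 8.0845e+07 = 0.0012
exp(-t/tau) = exp(-14.7 / 11.5) = 0.2785
epsilon = 0.0012 * (1 - 0.2785)
epsilon = 8.5145e-04


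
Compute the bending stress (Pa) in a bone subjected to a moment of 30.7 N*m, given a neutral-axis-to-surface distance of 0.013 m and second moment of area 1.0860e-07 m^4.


sigma = M * c / I
sigma = 30.7 * 0.013 / 1.0860e-07
M * c = 0.3991
sigma = 3.6750e+06


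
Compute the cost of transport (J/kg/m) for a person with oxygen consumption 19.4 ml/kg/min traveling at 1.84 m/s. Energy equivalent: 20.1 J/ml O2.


Power per kg = VO2 * 20.1 / 60
Power per kg = 19.4 * 20.1 / 60 = 6.4990 W/kg
Cost = power_per_kg / speed
Cost = 6.4990 / 1.84
Cost = 3.5321


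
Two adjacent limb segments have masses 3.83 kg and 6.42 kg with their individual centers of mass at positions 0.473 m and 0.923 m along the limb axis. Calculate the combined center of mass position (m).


COM = (m1*x1 + m2*x2) / (m1 + m2)
COM = (3.83*0.473 + 6.42*0.923) / (3.83 + 6.42)
Numerator = 7.7373
Denominator = 10.2500
COM = 0.7549


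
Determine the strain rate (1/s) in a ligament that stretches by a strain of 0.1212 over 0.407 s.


strain_rate = delta_strain / delta_t
strain_rate = 0.1212 / 0.407
strain_rate = 0.2978


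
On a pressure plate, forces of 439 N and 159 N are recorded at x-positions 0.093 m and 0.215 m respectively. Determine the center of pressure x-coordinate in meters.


COP_x = (F1*x1 + F2*x2) / (F1 + F2)
COP_x = (439*0.093 + 159*0.215) / (439 + 159)
Numerator = 75.0120
Denominator = 598
COP_x = 0.1254


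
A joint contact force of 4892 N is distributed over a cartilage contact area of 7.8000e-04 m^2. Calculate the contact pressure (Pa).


P = F / A
P = 4892 / 7.8000e-04
P = 6.2718e+06


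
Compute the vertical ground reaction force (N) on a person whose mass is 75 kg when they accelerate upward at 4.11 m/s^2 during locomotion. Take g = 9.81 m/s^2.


GRF = m * (g + a)
GRF = 75 * (9.81 + 4.11)
GRF = 75 * 13.9200
GRF = 1044.0000


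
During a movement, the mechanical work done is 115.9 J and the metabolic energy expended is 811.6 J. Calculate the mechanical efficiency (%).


eta = (W_mech / E_meta) * 100
eta = (115.9 / 811.6) * 100
ratio = 0.1428
eta = 14.2804


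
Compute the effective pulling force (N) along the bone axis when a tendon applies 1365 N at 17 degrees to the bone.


F_eff = F_tendon * cos(theta)
theta = 17 deg = 0.2967 rad
cos(theta) = 0.9563
F_eff = 1365 * 0.9563
F_eff = 1305.3560


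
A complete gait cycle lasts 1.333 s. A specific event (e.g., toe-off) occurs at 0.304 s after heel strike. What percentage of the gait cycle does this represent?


pct = (event_time / cycle_time) * 100
pct = (0.304 / 1.333) * 100
ratio = 0.2281
pct = 22.8057


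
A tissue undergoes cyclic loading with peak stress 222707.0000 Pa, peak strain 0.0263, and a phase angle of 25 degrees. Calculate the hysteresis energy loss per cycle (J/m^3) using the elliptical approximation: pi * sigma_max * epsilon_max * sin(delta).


E_loss = pi * sigma_max * epsilon_max * sin(delta)
delta = 25 deg = 0.4363 rad
sin(delta) = 0.4226
E_loss = pi * 222707.0000 * 0.0263 * 0.4226
E_loss = 7776.5640


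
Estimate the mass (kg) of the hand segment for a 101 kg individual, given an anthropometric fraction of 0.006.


m_segment = body_mass * fraction
m_segment = 101 * 0.006
m_segment = 0.6060


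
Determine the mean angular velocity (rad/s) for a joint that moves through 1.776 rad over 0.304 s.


omega = delta_theta / delta_t
omega = 1.776 / 0.304
omega = 5.8421


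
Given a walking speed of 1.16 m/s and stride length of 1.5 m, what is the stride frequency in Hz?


f = v / stride_length
f = 1.16 / 1.5
f = 0.7733
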